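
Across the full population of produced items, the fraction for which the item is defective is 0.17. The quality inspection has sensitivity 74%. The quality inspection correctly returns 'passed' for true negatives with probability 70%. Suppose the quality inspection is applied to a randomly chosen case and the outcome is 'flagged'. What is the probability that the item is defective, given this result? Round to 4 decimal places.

Write H for 'the item is defective'. Prior odds H:¬H = 0.17/0.83 = 0.20482. For the 'flagged' outcome, the likelihood ratio is 0.74/0.3 = 2.4667.
Posterior odds = 0.20482 × 2.4667 = 0.50522, so P(H|E) = 0.50522/(1+0.50522) = 0.3356.

P(H | E) ≈ 0.3356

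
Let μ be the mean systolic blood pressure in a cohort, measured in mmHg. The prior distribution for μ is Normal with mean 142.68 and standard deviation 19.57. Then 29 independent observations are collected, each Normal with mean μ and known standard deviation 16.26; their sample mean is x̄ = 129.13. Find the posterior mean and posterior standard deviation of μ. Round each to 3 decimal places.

Posterior mean ≈ 129.445; posterior SD ≈ 2.984

Prior precision 1/τ₀² = 1/19.57² = 0.00261107; data precision n/σ² = 29/16.26² = 0.109687.
Posterior precision = 0.00261107 + 0.109687 = 0.112299, giving posterior SD = 1/√0.112299 = 2.984.
Posterior mean = (0.00261107·142.68 + 0.109687·129.13) / 0.112299 = 129.445.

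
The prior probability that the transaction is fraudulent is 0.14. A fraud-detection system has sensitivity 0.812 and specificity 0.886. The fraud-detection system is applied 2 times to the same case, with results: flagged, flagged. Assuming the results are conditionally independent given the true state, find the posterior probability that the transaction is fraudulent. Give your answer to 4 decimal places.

With H the event that the transaction is fraudulent, the joint likelihood of the observed sequence is P(data|H) = 0.812·0.812 = 0.65934 and P(data|¬H) = 0.114·0.114 = 0.012996.
Bayes: P(H|data) = 0.14·0.65934 / (0.14·0.65934 + 0.86·0.012996) = 0.092308/0.10348 = 0.8920.

Posterior P(H) ≈ 0.8920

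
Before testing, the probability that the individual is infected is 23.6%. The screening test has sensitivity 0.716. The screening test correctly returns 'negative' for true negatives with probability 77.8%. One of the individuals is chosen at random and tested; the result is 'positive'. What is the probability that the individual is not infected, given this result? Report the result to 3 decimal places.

Write H for 'the individual is infected'. Prior odds H:¬H = 0.236/0.764 = 0.30890. For the 'positive' outcome, the likelihood ratio is 0.716/0.222 = 3.2252.
Posterior odds = 0.30890 × 3.2252 = 0.99627, so P(H|E) = 0.99627/(1+0.99627) = 0.499. Then P(¬H|E) = 1 − 0.499 = 0.501.

P(¬H | E) ≈ 0.501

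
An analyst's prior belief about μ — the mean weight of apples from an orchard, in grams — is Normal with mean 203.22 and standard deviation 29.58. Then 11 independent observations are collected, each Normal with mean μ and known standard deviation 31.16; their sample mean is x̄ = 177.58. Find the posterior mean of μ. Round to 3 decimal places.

Posterior mean ≈ 179.930

With known σ, the Normal prior is conjugate. Weight on the data is w = (n/σ²)/(n/σ² + 1/τ₀²) = 0.0113292/(0.0113292+0.00114289) = 0.90836.
Posterior mean = w·x̄ + (1−w)·μ₀ = 0.90836·177.58 + 0.091636·203.22 = 179.930.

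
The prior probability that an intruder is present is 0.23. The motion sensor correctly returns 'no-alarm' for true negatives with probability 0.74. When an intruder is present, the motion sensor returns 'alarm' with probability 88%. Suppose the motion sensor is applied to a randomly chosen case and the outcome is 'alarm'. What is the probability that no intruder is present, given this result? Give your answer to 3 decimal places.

Write H for 'an intruder is present'. Prior odds H:¬H = 0.23/0.77 = 0.29870. For the 'alarm' outcome, the likelihood ratio is 0.88/0.26 = 3.3846.
Posterior odds = 0.29870 × 3.3846 = 1.0110, so P(H|E) = 1.0110/(1+1.0110) = 0.503. Then P(¬H|E) = 1 − 0.503 = 0.497.

P(¬H | E) ≈ 0.497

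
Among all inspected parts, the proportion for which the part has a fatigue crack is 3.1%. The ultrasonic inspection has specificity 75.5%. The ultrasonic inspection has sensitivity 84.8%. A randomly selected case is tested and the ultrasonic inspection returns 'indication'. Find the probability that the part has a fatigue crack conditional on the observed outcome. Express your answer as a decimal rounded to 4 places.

Write H for 'the part has a fatigue crack'. Prior odds H:¬H = 0.031/0.969 = 0.031992. For the 'indication' outcome, the likelihood ratio is 0.848/0.245 = 3.4612.
Posterior odds = 0.031992 × 3.4612 = 0.11073, so P(H|E) = 0.11073/(1+0.11073) = 0.0997.

P(H | E) ≈ 0.0997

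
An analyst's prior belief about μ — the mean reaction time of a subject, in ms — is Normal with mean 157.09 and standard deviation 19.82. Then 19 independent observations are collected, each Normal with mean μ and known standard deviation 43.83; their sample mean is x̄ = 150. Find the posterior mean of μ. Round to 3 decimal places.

Posterior mean ≈ 151.451

With known σ, the Normal prior is conjugate. Weight on the data is w = (n/σ²)/(n/σ² + 1/τ₀²) = 0.00989033/(0.00989033+0.00254561) = 0.79530.
Posterior mean = w·x̄ + (1−w)·μ₀ = 0.79530·150 + 0.20470·157.09 = 151.451.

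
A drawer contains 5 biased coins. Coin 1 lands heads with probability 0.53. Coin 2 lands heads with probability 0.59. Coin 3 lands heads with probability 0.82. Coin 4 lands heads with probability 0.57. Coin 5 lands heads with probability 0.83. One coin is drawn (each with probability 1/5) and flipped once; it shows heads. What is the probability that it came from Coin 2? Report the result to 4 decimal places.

P(heads|C1) = 0.53; P(heads|C2) = 0.59; P(heads|C3) = 0.82; P(heads|C4) = 0.57; P(heads|C5) = 0.83.
Prior × likelihood for each source: 0.2·0.53=0.1060, 0.2·0.59=0.1180, 0.2·0.82=0.1640, 0.2·0.57=0.1140, 0.2·0.83=0.1660. Summing gives P(heads) = 0.66800.
P(Coin 2 | heads) = 0.1180 / 0.66800 = 0.1766.

Posterior probability ≈ 0.1766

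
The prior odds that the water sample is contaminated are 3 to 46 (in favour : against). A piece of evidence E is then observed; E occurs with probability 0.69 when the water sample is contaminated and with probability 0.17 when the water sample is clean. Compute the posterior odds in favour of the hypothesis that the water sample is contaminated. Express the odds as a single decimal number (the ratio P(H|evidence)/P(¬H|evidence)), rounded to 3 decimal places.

Prior odds = 3/46 = 0.065217.
Likelihood ratio for E = 0.69/0.17 = 4.0588.
Posterior odds = prior odds × LR = 0.26471.

Posterior odds ≈ 0.265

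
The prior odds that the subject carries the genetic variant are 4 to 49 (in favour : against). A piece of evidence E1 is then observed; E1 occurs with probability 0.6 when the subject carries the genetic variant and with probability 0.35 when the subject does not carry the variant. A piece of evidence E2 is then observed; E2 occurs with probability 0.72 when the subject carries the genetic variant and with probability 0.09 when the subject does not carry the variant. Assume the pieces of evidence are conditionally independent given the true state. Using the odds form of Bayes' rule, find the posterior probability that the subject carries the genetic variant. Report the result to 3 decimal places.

Posterior probability ≈ 0.528

Prior odds = 4/49 = 0.081633. In log-odds, ln(0.081633) = -2.5055.
Add log likelihood ratios: ln(1.7143) + ln(8.0000) = 2.6184.
Posterior log-odds = 0.11291, so posterior odds = exp(0.11291) = 1.1195. Converting, P(H|E) = 1.1195/2.1195 = 0.528.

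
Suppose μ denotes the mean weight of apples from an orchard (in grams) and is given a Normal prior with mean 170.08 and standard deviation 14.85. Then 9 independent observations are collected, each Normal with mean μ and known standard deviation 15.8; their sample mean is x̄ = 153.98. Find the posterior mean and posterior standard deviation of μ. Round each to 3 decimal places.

Prior precision 1/τ₀² = 1/14.85² = 0.00453468; data precision n/σ² = 9/15.8² = 0.0360519.
Posterior precision = 0.00453468 + 0.0360519 = 0.0405866, giving posterior SD = 1/√0.0405866 = 4.964.
Posterior mean = (0.00453468·170.08 + 0.0360519·153.98) / 0.0405866 = 155.779.

Posterior mean ≈ 155.779; posterior SD ≈ 4.964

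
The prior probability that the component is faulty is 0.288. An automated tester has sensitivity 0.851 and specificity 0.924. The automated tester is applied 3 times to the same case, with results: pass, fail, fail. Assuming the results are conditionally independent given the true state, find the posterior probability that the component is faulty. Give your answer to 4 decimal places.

Posterior P(H) ≈ 0.8910

With H the event that the component is faulty, the joint likelihood of the observed sequence is P(data|H) = 0.149·0.851·0.851 = 0.10791 and P(data|¬H) = 0.924·0.076·0.076 = 0.0053370.
Bayes: P(H|data) = 0.288·0.10791 / (0.288·0.10791 + 0.712·0.0053370) = 0.031077/0.034877 = 0.8910.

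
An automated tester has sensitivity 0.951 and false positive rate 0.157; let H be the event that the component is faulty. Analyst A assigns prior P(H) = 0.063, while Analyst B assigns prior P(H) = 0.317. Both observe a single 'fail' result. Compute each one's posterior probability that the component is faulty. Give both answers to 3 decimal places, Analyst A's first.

Analyst A: 0.289; Analyst B: 0.738

The likelihood ratio for a 'fail' result is 0.951/0.157 = 6.0573.
Analyst A: prior odds 0.063/0.937 = 0.067236; posterior odds 0.40727; posterior probability 0.289.
Analyst B: prior odds 0.317/0.683 = 0.46413; posterior odds 2.8114; posterior probability 0.738.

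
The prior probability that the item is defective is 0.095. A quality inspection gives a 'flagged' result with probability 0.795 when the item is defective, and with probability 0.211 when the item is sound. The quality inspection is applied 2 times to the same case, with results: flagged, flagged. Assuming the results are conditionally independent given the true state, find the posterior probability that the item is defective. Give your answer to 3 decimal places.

Posterior P(H) ≈ 0.598

Let H be the event that the item is defective; start with P(H) = 0.095. P('flagged'|H) = 0.795, P('flagged'|¬H) = 0.211.
Update on result 1 ('flagged'): P(H) ← 0.795·0.0950 / (0.795·0.0950 + 0.211·0.9050) = 0.075525/0.26648 = 0.2834.
Update on result 2 ('flagged'): P(H) ← 0.795·0.2834 / (0.795·0.2834 + 0.211·0.7166) = 0.22532/0.37652 = 0.5984.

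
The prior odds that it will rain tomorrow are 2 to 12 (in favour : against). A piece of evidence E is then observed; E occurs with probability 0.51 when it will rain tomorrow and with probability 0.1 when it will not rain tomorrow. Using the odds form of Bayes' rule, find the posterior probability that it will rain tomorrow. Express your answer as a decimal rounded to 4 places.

Posterior probability ≈ 0.4595

Prior odds = 2/12 = 0.16667.
Likelihood ratio for E = 0.51/0.1 = 5.1000.
Posterior odds = prior odds × LR = 0.85000.
Posterior probability = odds/(1+odds) = 0.85000/1.8500 = 0.4595.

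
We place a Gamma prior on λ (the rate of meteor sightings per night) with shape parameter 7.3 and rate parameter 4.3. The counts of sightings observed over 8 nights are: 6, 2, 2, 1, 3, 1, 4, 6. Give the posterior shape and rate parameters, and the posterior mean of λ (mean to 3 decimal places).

Total count ∑xᵢ = 25 over n = 8 nights.
Gamma is conjugate to the Poisson likelihood: posterior is Gamma(shape = 7.3+25 = 32.3, rate = 4.3+8 = 12.3).
Posterior mean = shape/rate = 32.3/12.3 = 2.626.

Posterior: Gamma(shape=32.3, rate=12.3); mean ≈ 2.626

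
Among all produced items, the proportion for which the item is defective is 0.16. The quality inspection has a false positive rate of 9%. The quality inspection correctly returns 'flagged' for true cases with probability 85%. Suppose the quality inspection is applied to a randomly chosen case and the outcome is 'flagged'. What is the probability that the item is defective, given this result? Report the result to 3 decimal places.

Let H be the event that the item is defective. P(H) = 0.16, so P(¬H) = 0.84. With E the 'flagged' result, P(E|H) = 0.85 and P(E|¬H) = 0.09.
P(E) = 0.85·0.16 + 0.09·0.84 = 0.13600 + 0.075600 = 0.21160.
By Bayes' theorem, P(H|E) = 0.13600 / 0.21160 = 0.643.

P(H | E) ≈ 0.643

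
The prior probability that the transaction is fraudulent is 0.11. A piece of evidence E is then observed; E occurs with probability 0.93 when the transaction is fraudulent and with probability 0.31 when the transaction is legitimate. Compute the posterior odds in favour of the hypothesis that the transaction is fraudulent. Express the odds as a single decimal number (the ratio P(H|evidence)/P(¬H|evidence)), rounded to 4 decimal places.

Posterior odds ≈ 0.3708

Prior odds = 0.11/(1−0.11) = 0.12360. In log-odds, ln(0.12360) = -2.0907.
Add log likelihood ratio: ln(3.0000) = 1.0986.
Posterior log-odds = -0.99213, so posterior odds = exp(-0.99213) = 0.37079.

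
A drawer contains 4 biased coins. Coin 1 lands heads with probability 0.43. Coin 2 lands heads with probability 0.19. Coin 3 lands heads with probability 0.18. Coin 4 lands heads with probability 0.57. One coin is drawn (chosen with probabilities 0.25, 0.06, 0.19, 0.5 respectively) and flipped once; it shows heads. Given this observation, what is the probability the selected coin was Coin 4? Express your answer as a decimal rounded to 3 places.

Tabulate prior·likelihood by source: [1] prior 0.25, lik 0.43, product 0.1075; [2] prior 0.06, lik 0.19, product 0.01140; [3] prior 0.19, lik 0.18, product 0.03420; [4] prior 0.5, lik 0.57, product 0.2850.
Normalizing constant = 0.43810; the posterior for Coin 4 is its product over the sum, 0.2850/0.43810 = 0.651.

Posterior probability ≈ 0.651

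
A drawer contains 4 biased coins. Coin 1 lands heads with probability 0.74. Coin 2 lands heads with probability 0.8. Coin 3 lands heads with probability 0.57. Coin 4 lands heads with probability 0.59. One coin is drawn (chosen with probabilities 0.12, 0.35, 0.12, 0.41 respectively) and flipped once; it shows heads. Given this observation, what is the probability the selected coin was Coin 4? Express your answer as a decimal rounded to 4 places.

Posterior probability ≈ 0.3562

P(heads|C1) = 0.74; P(heads|C2) = 0.8; P(heads|C3) = 0.57; P(heads|C4) = 0.59.
Prior × likelihood for each source: 0.12·0.74=0.08880, 0.35·0.8=0.2800, 0.12·0.57=0.06840, 0.41·0.59=0.2419. Summing gives P(heads) = 0.67910.
P(Coin 4 | heads) = 0.2419 / 0.67910 = 0.3562.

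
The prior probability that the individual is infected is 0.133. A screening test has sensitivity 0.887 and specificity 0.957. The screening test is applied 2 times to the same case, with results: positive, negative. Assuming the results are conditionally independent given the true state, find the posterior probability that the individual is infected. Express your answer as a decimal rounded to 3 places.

Posterior P(H) ≈ 0.272

With H the event that the individual is infected, the joint likelihood of the observed sequence is P(data|H) = 0.887·0.113 = 0.10023 and P(data|¬H) = 0.043·0.957 = 0.041151.
Bayes: P(H|data) = 0.133·0.10023 / (0.133·0.10023 + 0.867·0.041151) = 0.013331/0.049009 = 0.2720.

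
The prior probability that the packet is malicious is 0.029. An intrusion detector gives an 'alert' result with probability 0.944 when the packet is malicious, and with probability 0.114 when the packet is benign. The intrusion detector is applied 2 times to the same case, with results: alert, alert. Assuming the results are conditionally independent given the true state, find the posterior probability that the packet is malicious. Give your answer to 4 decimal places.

Let H be the event that the packet is malicious; start with P(H) = 0.029. P('alert'|H) = 0.944, P('alert'|¬H) = 0.114.
Update on result 1 ('alert'): P(H) ← 0.944·0.0290 / (0.944·0.0290 + 0.114·0.9710) = 0.027376/0.13807 = 0.1983.
Update on result 2 ('alert'): P(H) ← 0.944·0.1983 / (0.944·0.1983 + 0.114·0.8017) = 0.18717/0.27857 = 0.6719.

Posterior P(H) ≈ 0.6719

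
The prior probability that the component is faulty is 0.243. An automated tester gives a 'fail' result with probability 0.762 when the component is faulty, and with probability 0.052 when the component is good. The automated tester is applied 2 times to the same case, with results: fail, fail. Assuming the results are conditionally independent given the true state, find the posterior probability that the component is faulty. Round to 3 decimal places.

With H the event that the component is faulty, the joint likelihood of the observed sequence is P(data|H) = 0.762·0.762 = 0.58064 and P(data|¬H) = 0.052·0.052 = 0.0027040.
Bayes: P(H|data) = 0.243·0.58064 / (0.243·0.58064 + 0.757·0.0027040) = 0.14110/0.14314 = 0.9857.

Posterior P(H) ≈ 0.986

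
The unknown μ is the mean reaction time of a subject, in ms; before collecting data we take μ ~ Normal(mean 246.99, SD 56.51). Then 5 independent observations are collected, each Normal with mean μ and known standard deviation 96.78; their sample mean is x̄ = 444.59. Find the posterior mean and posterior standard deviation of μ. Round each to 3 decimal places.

Prior precision 1/τ₀² = 1/56.51² = 0.00031315; data precision n/σ² = 5/96.78² = 0.00053382.
Posterior precision = 0.00031315 + 0.00053382 = 0.00084697, giving posterior SD = 1/√0.00084697 = 34.361.
Posterior mean = (0.00031315·246.99 + 0.00053382·444.59) / 0.00084697 = 371.532.

Posterior mean ≈ 371.532; posterior SD ≈ 34.361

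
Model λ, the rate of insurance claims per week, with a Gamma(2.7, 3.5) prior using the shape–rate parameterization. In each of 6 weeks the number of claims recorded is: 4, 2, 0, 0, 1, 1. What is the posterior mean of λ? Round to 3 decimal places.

Posterior mean ≈ 1.126

The Poisson likelihood adds the total count to the shape and the number of exposure periods to the rate. Here ∑xᵢ = 8 and n = 6, so shape 2.7→10.7 and rate 3.5→9.5.
E[λ | data] = 10.7/9.5 = 1.126.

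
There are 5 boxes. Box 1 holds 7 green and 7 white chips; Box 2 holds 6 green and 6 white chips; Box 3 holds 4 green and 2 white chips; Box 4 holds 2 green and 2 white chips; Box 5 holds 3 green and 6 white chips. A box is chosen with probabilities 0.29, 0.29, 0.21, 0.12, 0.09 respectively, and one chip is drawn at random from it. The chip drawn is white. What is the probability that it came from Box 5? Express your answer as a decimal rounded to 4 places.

Posterior probability ≈ 0.1250

P(white|Box 1) = 0.5; P(white|Box 2) = 0.5; P(white|Box 3) = 0.3333; P(white|Box 4) = 0.5; P(white|Box 5) = 0.6667.
Prior × likelihood for each source: 0.29·0.5=0.1450, 0.29·0.5=0.1450, 0.21·0.3333=0.07000, 0.12·0.5=0.06000, 0.09·0.6667=0.06000. Summing gives P(white) = 0.48000.
P(Box 5 | white) = 0.06000 / 0.48000 = 0.1250.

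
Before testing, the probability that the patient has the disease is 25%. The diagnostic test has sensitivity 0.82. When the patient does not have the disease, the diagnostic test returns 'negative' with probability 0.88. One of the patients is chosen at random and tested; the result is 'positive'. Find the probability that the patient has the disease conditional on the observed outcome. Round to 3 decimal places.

P(H | E) ≈ 0.695

Let H be the event that the patient has the disease. P(H) = 0.25, so P(¬H) = 0.75. With E the 'positive' result, P(E|H) = 0.82 and P(E|¬H) = 0.12.
P(E) = 0.82·0.25 + 0.12·0.75 = 0.20500 + 0.090000 = 0.29500.
By Bayes' theorem, P(H|E) = 0.20500 / 0.29500 = 0.695.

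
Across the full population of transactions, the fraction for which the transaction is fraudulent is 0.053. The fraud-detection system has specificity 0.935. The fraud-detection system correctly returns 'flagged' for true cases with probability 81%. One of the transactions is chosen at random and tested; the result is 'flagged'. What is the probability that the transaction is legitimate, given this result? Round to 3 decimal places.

P(¬H | E) ≈ 0.589

Let H be the event that the transaction is fraudulent. P(H) = 0.053, so P(¬H) = 0.947. With E the 'flagged' result, P(E|H) = 0.81 and P(E|¬H) = 0.065.
P(E) = 0.81·0.053 + 0.065·0.947 = 0.042930 + 0.061555 = 0.10448.
By Bayes' theorem, P(H|E) = 0.042930 / 0.10448 = 0.411. Hence P(¬H|E) = 1 − 0.411 = 0.589.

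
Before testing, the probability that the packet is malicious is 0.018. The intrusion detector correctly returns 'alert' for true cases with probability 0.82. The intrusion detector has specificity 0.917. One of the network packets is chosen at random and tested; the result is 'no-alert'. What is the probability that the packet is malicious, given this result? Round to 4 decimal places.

Let H be the event that the packet is malicious. P(H) = 0.018, so P(¬H) = 0.982. With E the 'no-alert' result, P(E|H) = 0.18 and P(E|¬H) = 0.917.
P(E) = 0.18·0.018 + 0.917·0.982 = 0.0032400 + 0.90049 = 0.90373.
By Bayes' theorem, P(H|E) = 0.0032400 / 0.90373 = 0.0036.

P(H | E) ≈ 0.0036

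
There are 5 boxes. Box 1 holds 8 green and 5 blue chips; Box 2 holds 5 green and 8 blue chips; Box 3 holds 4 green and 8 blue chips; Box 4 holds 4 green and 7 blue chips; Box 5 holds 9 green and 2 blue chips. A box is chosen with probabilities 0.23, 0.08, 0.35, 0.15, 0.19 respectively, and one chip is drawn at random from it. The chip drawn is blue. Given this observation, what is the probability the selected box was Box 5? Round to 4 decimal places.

Posterior probability ≈ 0.0689

Tabulate prior·likelihood by source: [1] prior 0.23, lik 0.3846, product 0.08846; [2] prior 0.08, lik 0.6154, product 0.04923; [3] prior 0.35, lik 0.6667, product 0.2333; [4] prior 0.15, lik 0.6364, product 0.09545; [5] prior 0.19, lik 0.1818, product 0.03455.
Normalizing constant = 0.50103; the posterior for Box 5 is its product over the sum, 0.03455/0.50103 = 0.0689.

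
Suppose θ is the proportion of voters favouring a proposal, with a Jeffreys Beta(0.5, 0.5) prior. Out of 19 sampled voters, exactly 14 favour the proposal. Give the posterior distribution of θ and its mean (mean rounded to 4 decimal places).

Posterior: Beta(14.5, 5.5); mean ≈ 0.7250

Observing 14 successes and 5 failures updates Beta(0.5, 0.5) by adding the success and failure counts to the two shape parameters: α = 0.5+14 = 14.5, β = 0.5+5 = 5.5.
E[θ | data] = 14.5/(14.5+5.5) = 0.7250.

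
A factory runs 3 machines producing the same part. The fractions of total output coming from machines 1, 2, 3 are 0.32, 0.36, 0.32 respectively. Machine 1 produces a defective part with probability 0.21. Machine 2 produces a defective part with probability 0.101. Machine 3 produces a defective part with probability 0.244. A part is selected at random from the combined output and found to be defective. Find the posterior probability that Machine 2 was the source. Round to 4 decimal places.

Posterior probability ≈ 0.2002

Tabulate prior·likelihood by source: [1] prior 0.32, lik 0.21, product 0.06720; [2] prior 0.36, lik 0.101, product 0.03636; [3] prior 0.32, lik 0.244, product 0.07808.
Normalizing constant = 0.18164; the posterior for Machine 2 is its product over the sum, 0.03636/0.18164 = 0.2002.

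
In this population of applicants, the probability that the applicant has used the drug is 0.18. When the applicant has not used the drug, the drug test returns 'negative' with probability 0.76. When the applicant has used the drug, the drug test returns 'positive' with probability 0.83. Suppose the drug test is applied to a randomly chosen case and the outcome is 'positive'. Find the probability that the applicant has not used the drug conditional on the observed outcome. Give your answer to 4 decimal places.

Write H for 'the applicant has used the drug'. Prior odds H:¬H = 0.18/0.82 = 0.21951. For the 'positive' outcome, the likelihood ratio is 0.83/0.24 = 3.4583.
Posterior odds = 0.21951 × 3.4583 = 0.75915, so P(H|E) = 0.75915/(1+0.75915) = 0.4315. Then P(¬H|E) = 1 − 0.4315 = 0.5685.

P(¬H | E) ≈ 0.5685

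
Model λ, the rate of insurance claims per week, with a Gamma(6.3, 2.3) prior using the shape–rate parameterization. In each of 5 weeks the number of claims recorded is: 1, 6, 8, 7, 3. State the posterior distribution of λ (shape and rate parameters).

Total count ∑xᵢ = 25 over n = 5 weeks.
Gamma is conjugate to the Poisson likelihood: posterior is Gamma(shape = 6.3+25 = 31.3, rate = 2.3+5 = 7.3).

Posterior: Gamma(shape=31.3, rate=7.3)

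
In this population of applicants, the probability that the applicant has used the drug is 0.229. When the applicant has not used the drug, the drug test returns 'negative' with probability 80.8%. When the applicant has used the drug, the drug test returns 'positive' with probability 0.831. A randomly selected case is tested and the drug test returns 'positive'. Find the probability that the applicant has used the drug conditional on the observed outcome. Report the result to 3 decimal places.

Write H for 'the applicant has used the drug'. Prior odds H:¬H = 0.229/0.771 = 0.29702. For the 'positive' outcome, the likelihood ratio is 0.831/0.192 = 4.3281.
Posterior odds = 0.29702 × 4.3281 = 1.2855, so P(H|E) = 1.2855/(1+1.2855) = 0.562.

P(H | E) ≈ 0.562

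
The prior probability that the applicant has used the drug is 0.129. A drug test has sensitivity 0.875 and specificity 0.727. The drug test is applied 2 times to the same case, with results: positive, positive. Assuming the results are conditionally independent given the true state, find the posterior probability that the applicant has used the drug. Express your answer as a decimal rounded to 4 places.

With H the event that the applicant has used the drug, the joint likelihood of the observed sequence is P(data|H) = 0.875·0.875 = 0.76562 and P(data|¬H) = 0.273·0.273 = 0.074529.
Bayes: P(H|data) = 0.129·0.76562 / (0.129·0.76562 + 0.871·0.074529) = 0.098766/0.16368 = 0.6034.

Posterior P(H) ≈ 0.6034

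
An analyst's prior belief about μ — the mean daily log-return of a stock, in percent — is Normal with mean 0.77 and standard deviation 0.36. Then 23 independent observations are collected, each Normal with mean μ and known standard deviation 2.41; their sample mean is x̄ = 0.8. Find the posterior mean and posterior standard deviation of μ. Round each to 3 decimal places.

With known σ, the Normal prior is conjugate. Weight on the data is w = (n/σ²)/(n/σ² + 1/τ₀²) = 3.95999/(3.95999+7.71605) = 0.33916.
Posterior mean = w·x̄ + (1−w)·μ₀ = 0.33916·0.8 + 0.66084·0.77 = 0.780. Posterior variance = 1/(3.95999+7.71605) = 0.0856455, so SD = 0.293.

Posterior mean ≈ 0.780; posterior SD ≈ 0.293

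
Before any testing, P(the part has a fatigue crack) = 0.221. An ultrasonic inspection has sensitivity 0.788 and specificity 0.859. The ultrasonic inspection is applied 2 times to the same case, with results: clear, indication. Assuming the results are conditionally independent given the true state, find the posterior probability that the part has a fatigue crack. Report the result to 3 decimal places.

Let H be the event that the part has a fatigue crack; start with P(H) = 0.221. P('indication'|H) = 0.788, P('indication'|¬H) = 0.141.
Update on result 1 ('clear'): P(H) ← 0.212·0.2210 / (0.212·0.2210 + 0.859·0.7790) = 0.046852/0.71601 = 0.0654.
Update on result 2 ('indication'): P(H) ← 0.788·0.0654 / (0.788·0.0654 + 0.141·0.9346) = 0.051562/0.18334 = 0.2812.

Posterior P(H) ≈ 0.281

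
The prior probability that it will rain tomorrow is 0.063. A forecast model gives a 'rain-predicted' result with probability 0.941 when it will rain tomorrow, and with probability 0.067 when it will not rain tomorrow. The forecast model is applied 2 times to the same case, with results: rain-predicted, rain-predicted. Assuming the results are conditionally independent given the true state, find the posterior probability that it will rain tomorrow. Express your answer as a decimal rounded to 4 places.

Posterior P(H) ≈ 0.9299

Let H be the event that it will rain tomorrow; start with P(H) = 0.063. P('rain-predicted'|H) = 0.941, P('rain-predicted'|¬H) = 0.067.
Update on result 1 ('rain-predicted'): P(H) ← 0.941·0.0630 / (0.941·0.0630 + 0.067·0.9370) = 0.059283/0.12206 = 0.4857.
Update on result 2 ('rain-predicted'): P(H) ← 0.941·0.4857 / (0.941·0.4857 + 0.067·0.5143) = 0.45702/0.49148 = 0.9299.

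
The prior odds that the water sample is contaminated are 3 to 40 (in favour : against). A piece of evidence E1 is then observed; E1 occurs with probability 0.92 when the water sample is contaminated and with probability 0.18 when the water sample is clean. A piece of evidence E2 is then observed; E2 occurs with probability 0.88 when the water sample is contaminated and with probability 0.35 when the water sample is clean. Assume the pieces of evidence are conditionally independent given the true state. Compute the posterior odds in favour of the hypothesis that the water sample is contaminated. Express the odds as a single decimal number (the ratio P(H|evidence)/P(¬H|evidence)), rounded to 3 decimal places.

Prior odds = 3/40 = 0.075000. In log-odds, ln(0.075000) = -2.5903.
Add log likelihood ratios: ln(5.1111) + ln(2.5143) = 2.5534.
Posterior log-odds = -0.036862, so posterior odds = exp(-0.036862) = 0.96381.

Posterior odds ≈ 0.964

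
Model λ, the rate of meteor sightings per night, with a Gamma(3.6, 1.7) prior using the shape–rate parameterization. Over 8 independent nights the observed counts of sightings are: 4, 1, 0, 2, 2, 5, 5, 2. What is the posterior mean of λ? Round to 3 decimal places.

Total count ∑xᵢ = 21 over n = 8 nights.
Gamma is conjugate to the Poisson likelihood: posterior is Gamma(shape = 3.6+21 = 24.6, rate = 1.7+8 = 9.7).
Posterior mean = shape/rate = 24.6/9.7 = 2.536.

Posterior mean ≈ 2.536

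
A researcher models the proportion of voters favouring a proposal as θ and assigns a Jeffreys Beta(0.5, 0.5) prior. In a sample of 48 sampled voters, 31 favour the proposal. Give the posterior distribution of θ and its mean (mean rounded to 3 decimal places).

The binomial likelihood is conjugate to the Beta prior: with 31 successes and 17 failures, the posterior is Beta(0.5+31, 0.5+17) = Beta(31.5, 17.5).
Posterior mean = α/(α+β) = 31.5/49 = 0.643.

Posterior: Beta(31.5, 17.5); mean ≈ 0.643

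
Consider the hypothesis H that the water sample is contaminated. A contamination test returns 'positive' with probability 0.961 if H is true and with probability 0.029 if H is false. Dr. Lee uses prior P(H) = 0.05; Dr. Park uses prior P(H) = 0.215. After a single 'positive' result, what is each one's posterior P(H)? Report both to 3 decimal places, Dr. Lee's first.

Dr. Lee: 0.636; Dr. Park: 0.901

P('+'|H) = 0.961, P('+'|¬H) = 0.029.
Dr. Lee: numerator 0.961·0.05 = 0.048050; evidence = 0.048050+0.029·0.95 = 0.075600; posterior = 0.636.
Dr. Park: numerator 0.961·0.215 = 0.20661; evidence = 0.20661+0.029·0.785 = 0.22938; posterior = 0.901.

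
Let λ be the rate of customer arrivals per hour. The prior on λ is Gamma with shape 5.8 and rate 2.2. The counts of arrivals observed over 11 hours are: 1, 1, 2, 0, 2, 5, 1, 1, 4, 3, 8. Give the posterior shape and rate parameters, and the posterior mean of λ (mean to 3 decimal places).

Posterior: Gamma(shape=33.8, rate=13.2); mean ≈ 2.561

Total count ∑xᵢ = 28 over n = 11 hours.
Gamma is conjugate to the Poisson likelihood: posterior is Gamma(shape = 5.8+28 = 33.8, rate = 2.2+11 = 13.2).
Posterior mean = shape/rate = 33.8/13.2 = 2.561.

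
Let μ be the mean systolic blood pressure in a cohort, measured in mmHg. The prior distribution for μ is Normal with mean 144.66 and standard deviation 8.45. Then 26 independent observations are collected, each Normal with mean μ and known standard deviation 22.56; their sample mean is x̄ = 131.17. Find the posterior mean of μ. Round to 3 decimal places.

Posterior mean ≈ 134.073

Prior precision 1/τ₀² = 1/8.45² = 0.0140051; data precision n/σ² = 26/22.56² = 0.0510852.
Posterior precision = 0.0140051 + 0.0510852 = 0.0650903.
Posterior mean = (0.0140051·144.66 + 0.0510852·131.17) / 0.0650903 = 134.073.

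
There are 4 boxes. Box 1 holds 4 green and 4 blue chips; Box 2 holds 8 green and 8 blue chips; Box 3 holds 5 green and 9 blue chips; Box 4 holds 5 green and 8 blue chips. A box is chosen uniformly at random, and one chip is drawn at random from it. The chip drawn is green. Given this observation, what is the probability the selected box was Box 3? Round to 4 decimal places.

Posterior probability ≈ 0.2050

Tabulate prior·likelihood by source: [1] prior 0.25, lik 0.5, product 0.1250; [2] prior 0.25, lik 0.5, product 0.1250; [3] prior 0.25, lik 0.3571, product 0.08929; [4] prior 0.25, lik 0.3846, product 0.09615.
Normalizing constant = 0.43544; the posterior for Box 3 is its product over the sum, 0.08929/0.43544 = 0.2050.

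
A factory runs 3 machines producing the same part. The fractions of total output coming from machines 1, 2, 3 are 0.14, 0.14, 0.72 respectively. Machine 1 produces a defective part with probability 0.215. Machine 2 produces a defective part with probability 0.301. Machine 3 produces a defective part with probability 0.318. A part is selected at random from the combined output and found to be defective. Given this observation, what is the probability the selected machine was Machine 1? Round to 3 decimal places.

P(defective|M1) = 0.215; P(defective|M2) = 0.301; P(defective|M3) = 0.318.
Prior × likelihood for each source: 0.14·0.215=0.03010, 0.14·0.301=0.04214, 0.72·0.318=0.2290. Summing gives P(defective) = 0.30120.
P(Machine 1 | defective) = 0.03010 / 0.30120 = 0.100.

Posterior probability ≈ 0.100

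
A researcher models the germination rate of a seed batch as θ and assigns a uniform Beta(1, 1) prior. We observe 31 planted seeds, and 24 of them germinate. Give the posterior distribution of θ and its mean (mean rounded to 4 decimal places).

The binomial likelihood is conjugate to the Beta prior: with 24 successes and 7 failures, the posterior is Beta(1+24, 1+7) = Beta(25, 8).
Posterior mean = α/(α+β) = 25/33 = 0.7576.

Posterior: Beta(25, 8); mean ≈ 0.7576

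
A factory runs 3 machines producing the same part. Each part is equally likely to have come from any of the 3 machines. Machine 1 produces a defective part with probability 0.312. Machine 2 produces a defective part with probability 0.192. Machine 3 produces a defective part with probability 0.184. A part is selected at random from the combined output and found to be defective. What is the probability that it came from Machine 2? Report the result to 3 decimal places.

P(defective|M1) = 0.312; P(defective|M2) = 0.192; P(defective|M3) = 0.184.
Prior × likelihood for each source: 0.333333·0.312=0.1040, 0.333333·0.192=0.06400, 0.333333·0.184=0.06133. Summing gives P(defective) = 0.22933.
P(Machine 2 | defective) = 0.06400 / 0.22933 = 0.279.

Posterior probability ≈ 0.279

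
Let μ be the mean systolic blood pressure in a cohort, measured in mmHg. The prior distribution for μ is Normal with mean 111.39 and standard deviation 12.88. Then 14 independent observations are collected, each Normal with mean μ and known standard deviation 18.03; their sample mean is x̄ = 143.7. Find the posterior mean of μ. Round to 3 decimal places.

Posterior mean ≈ 139.733

With known σ, the Normal prior is conjugate. Weight on the data is w = (n/σ²)/(n/σ² + 1/τ₀²) = 0.0430662/(0.0430662+0.00602793) = 0.87722.
Posterior mean = w·x̄ + (1−w)·μ₀ = 0.87722·143.7 + 0.12278·111.39 = 139.733.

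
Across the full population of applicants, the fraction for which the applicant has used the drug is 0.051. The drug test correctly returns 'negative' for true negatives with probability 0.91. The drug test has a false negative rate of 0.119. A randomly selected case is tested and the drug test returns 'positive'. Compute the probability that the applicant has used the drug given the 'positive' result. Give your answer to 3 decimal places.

P(H | E) ≈ 0.345

Write H for 'the applicant has used the drug'. Prior odds H:¬H = 0.051/0.949 = 0.053741. For the 'positive' outcome, the likelihood ratio is 0.881/0.09 = 9.7889.
Posterior odds = 0.053741 × 9.7889 = 0.52606, so P(H|E) = 0.52606/(1+0.52606) = 0.345.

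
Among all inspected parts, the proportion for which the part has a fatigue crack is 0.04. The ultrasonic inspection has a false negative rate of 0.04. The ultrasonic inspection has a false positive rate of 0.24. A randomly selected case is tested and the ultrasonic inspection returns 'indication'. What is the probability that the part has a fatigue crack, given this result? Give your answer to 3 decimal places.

Let H be the event that the part has a fatigue crack. P(H) = 0.04, so P(¬H) = 0.96. With E the 'indication' result, P(E|H) = 0.96 and P(E|¬H) = 0.24.
P(E) = 0.96·0.04 + 0.24·0.96 = 0.038400 + 0.23040 = 0.26880.
By Bayes' theorem, P(H|E) = 0.038400 / 0.26880 = 0.143.

P(H | E) ≈ 0.143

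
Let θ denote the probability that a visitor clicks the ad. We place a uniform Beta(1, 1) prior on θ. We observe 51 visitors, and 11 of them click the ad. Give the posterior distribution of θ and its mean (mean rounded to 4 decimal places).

Posterior: Beta(12, 41); mean ≈ 0.2264

Observing 11 successes and 40 failures updates Beta(1, 1) by adding the success and failure counts to the two shape parameters: α = 1+11 = 12, β = 1+40 = 41.
Posterior mean = α/(α+β) = 12/53 = 0.2264.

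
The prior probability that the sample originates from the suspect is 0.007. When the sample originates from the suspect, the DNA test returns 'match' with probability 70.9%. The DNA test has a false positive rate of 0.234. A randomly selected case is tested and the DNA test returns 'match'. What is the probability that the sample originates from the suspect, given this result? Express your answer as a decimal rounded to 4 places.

P(H | E) ≈ 0.0209

Write H for 'the sample originates from the suspect'. Prior odds H:¬H = 0.007/0.993 = 0.0070493. For the 'match' outcome, the likelihood ratio is 0.709/0.234 = 3.0299.
Posterior odds = 0.0070493 × 3.0299 = 0.021359, so P(H|E) = 0.021359/(1+0.021359) = 0.0209.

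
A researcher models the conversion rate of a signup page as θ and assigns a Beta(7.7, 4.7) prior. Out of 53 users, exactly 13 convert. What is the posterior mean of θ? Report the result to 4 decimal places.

Posterior mean ≈ 0.3165

The binomial likelihood is conjugate to the Beta prior: with 13 successes and 40 failures, the posterior is Beta(7.7+13, 4.7+40) = Beta(20.7, 44.7).
E[θ | data] = 20.7/(20.7+44.7) = 0.3165.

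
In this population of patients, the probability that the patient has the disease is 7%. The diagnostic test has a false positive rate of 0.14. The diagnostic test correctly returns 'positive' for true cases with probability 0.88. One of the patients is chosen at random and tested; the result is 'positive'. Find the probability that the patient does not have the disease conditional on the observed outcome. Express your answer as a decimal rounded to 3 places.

Write H for 'the patient has the disease'. Prior odds H:¬H = 0.07/0.93 = 0.075269. For the 'positive' outcome, the likelihood ratio is 0.88/0.14 = 6.2857.
Posterior odds = 0.075269 × 6.2857 = 0.47312, so P(H|E) = 0.47312/(1+0.47312) = 0.321. Then P(¬H|E) = 1 − 0.321 = 0.679.

P(¬H | E) ≈ 0.679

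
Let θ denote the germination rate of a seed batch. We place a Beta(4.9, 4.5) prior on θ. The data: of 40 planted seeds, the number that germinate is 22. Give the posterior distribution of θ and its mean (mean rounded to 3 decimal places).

Observing 22 successes and 18 failures updates Beta(4.9, 4.5) by adding the success and failure counts to the two shape parameters: α = 4.9+22 = 26.9, β = 4.5+18 = 22.5.
Posterior mean = α/(α+β) = 26.9/49.4 = 0.545.

Posterior: Beta(26.9, 22.5); mean ≈ 0.545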